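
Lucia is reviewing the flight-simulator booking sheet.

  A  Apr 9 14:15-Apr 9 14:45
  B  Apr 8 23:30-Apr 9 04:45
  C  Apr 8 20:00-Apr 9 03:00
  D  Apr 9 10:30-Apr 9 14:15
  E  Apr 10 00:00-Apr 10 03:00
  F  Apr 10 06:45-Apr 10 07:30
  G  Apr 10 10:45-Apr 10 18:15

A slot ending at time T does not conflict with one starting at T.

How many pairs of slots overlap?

Two intervals overlap when each starts before the other ends.
Sorted by start: C, B, D, A, E, F, G.
B starts before C ends → C and B overlap.
D starts after C ends, so nothing later overlaps C either.
D starts after B ends, so nothing later overlaps B either.
A starts exactly when D ends (back-to-back, no overlap), so nothing later overlaps D either.
E starts after A ends, so nothing later overlaps A either.
F starts after E ends, so nothing later overlaps E either.
G starts after F ends.
Overlapping pairs: B & C — 1 in total.

1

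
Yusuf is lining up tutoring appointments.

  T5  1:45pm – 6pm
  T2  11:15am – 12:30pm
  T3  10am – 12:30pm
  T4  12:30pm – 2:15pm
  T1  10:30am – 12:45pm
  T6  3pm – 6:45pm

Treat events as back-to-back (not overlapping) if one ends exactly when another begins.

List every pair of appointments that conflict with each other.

Check each pair: they overlap iff neither finishes before the other starts.
Sorted by start: T3, T1, T2, T4, T5, T6.
T1 starts before T3 ends → T3 and T1 overlap.
T2 starts before T3 ends → T3 and T2 overlap.
T4 starts exactly when T3 ends (back-to-back, no overlap), so nothing later overlaps T3 either.
T2 starts before T1 ends → T1 and T2 overlap.
T4 starts before T1 ends → T1 and T4 overlap.
T5 starts after T1 ends, so nothing later overlaps T1 either.
T4 starts exactly when T2 ends (back-to-back, no overlap), so nothing later overlaps T2 either.
T5 starts before T4 ends → T4 and T5 overlap.
T6 starts after T4 ends.
T6 starts before T5 ends → T5 and T6 overlap.

T1 & T2, T1 & T3, T1 & T4, T2 & T3, T4 & T5, T5 & T6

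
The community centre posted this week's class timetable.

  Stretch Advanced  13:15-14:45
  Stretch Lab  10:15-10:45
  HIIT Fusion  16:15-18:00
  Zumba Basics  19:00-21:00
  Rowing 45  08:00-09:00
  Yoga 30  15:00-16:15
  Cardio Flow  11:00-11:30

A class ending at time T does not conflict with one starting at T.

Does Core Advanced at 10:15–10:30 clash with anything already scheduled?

Rowing 45: ends 09:00 at or before Core Advanced starts 10:15 → clear.
Stretch Lab: starts 10:15 before Core Advanced ends 10:30, and ends 10:45 after Core Advanced starts 10:15 → overlap.
Cardio Flow: starts 11:00 at or after Core Advanced ends 10:30 → clear.
Stretch Advanced: starts 13:15 at or after Core Advanced ends 10:30 → clear.
Yoga 30: starts 15:00 at or after Core Advanced ends 10:30 → clear.
HIIT Fusion: starts 16:15 at or after Core Advanced ends 10:30 → clear.
Zumba Basics: starts 19:00 at or after Core Advanced ends 10:30 → clear.
Core Advanced overlaps Stretch Lab.

Yes — it overlaps Stretch Lab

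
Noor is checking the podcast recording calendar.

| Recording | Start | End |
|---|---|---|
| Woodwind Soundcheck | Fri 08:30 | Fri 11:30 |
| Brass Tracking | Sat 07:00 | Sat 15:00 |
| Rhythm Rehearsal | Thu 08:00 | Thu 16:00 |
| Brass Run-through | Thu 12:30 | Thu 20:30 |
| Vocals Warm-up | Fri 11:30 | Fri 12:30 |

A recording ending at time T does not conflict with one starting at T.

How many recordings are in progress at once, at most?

Walk through starts and ends in time order (an end at T is processed before a start at T):
Thu 08:00 start Rhythm Rehearsal → 1
Thu 12:30 start Brass Run-through → 2
Thu 16:00 end Rhythm Rehearsal → 1
Thu 20:30 end Brass Run-through → 0
Fri 08:30 start Woodwind Soundcheck → 1
Fri 11:30 end Woodwind Soundcheck → 0
Fri 11:30 start Vocals Warm-up → 1
Fri 12:30 end Vocals Warm-up → 0
Sat 07:00 start Brass Tracking → 1
Sat 15:00 end Brass Tracking → 0
Peak is 2, at Thu 12:30 (Brass Run-through, Rhythm Rehearsal).

2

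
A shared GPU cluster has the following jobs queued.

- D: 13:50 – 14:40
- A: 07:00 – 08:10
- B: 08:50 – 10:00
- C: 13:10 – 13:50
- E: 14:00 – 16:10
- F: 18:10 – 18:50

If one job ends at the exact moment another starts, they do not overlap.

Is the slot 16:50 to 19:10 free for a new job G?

No — it overlaps F

A: ends 08:10 at or before G starts 16:50 → clear.
B: ends 10:00 at or before G starts 16:50 → clear.
C: ends 13:50 at or before G starts 16:50 → clear.
D: ends 14:40 at or before G starts 16:50 → clear.
E: ends 16:10 at or before G starts 16:50 → clear.
F: starts 18:10 before G ends 19:10, and ends 18:50 after G starts 16:50 → overlap.
G overlaps F.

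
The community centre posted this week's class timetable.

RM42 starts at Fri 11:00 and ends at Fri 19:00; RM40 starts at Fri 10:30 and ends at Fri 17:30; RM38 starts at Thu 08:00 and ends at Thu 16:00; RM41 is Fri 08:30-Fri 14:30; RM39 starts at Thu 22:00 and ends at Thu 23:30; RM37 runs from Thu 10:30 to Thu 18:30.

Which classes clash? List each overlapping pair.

RM37 & RM38, RM40 & RM41, RM40 & RM42, RM41 & RM42

Sorted by start: RM38, RM37, RM39, RM41, RM40, RM42.
RM37 starts before RM38 ends → RM38 and RM37 overlap.
RM39 starts after RM38 ends — done with RM38.
RM39 starts after RM37 ends — done with RM37.
RM41 starts after RM39 ends — done with RM39.
RM40 starts before RM41 ends → RM41 and RM40 overlap.
RM42 starts before RM41 ends → RM41 and RM42 overlap.
RM42 starts before RM40 ends → RM40 and RM42 overlap.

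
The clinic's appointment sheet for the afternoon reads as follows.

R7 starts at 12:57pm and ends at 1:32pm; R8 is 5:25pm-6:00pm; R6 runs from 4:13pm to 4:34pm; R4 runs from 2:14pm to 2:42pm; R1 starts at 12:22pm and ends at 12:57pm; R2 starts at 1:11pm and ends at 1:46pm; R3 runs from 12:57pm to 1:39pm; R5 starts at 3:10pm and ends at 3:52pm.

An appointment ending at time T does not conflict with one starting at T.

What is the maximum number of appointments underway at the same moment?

3

Sweep the timeline, counting +1 at each start and −1 at each end (ends before starts at a tie):
12:22pm start R1 → 1
12:57pm end R1 → 0
12:57pm start R3 → 1
12:57pm start R7 → 2
1:11pm start R2 → 3
1:32pm end R7 → 2
1:39pm end R3 → 1
1:46pm end R2 → 0
2:14pm start R4 → 1
2:42pm end R4 → 0
3:10pm start R5 → 1
3:52pm end R5 → 0
4:13pm start R6 → 1
4:34pm end R6 → 0
5:25pm start R8 → 1
6:00pm end R8 → 0
Peak is 3, at 1:11pm (R2, R3, R7).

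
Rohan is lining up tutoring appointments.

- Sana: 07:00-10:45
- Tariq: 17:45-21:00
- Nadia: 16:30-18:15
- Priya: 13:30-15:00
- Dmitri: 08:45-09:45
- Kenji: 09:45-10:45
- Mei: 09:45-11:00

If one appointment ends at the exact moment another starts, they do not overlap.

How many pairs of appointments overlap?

5

Check each pair: they overlap iff neither finishes before the other starts.
Sorted by start: Sana, Dmitri, Kenji, Mei, Priya, Nadia, Tariq.
Dmitri starts before Sana ends → Sana and Dmitri overlap.
Kenji starts before Sana ends → Sana and Kenji overlap.
Mei starts before Sana ends → Sana and Mei overlap.
Priya starts after Sana ends; Sana is clear from here.
Kenji starts exactly when Dmitri ends (back-to-back, no overlap); Dmitri is clear from here.
Mei starts before Kenji ends → Kenji and Mei overlap.
Priya starts after Kenji ends; Kenji is clear from here.
Priya starts after Mei ends; Mei is clear from here.
Nadia starts after Priya ends; Priya is clear from here.
Tariq starts before Nadia ends → Nadia and Tariq overlap.
Overlapping pairs: Dmitri & Sana, Kenji & Mei, Kenji & Sana, Mei & Sana, Nadia & Tariq — 5 in total.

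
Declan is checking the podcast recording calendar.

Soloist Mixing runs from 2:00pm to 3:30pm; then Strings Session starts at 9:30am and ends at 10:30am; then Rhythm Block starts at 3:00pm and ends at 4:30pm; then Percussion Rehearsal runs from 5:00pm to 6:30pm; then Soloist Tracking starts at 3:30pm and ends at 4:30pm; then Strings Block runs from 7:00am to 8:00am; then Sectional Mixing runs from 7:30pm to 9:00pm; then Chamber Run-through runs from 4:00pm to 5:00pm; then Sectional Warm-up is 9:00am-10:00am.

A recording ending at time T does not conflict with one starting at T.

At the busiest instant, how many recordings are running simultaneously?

3

Walk through starts and ends in time order (an end at T is processed before a start at T):
7:00am start Strings Block → 1
8:00am end Strings Block → 0
9:00am start Sectional Warm-up → 1
9:30am start Strings Session → 2
10:00am end Sectional Warm-up → 1
10:30am end Strings Session → 0
2:00pm start Soloist Mixing → 1
3:00pm start Rhythm Block → 2
3:30pm end Soloist Mixing → 1
3:30pm start Soloist Tracking → 2
4:00pm start Chamber Run-through → 3
4:30pm end Rhythm Block → 2
4:30pm end Soloist Tracking → 1
5:00pm end Chamber Run-through → 0
5:00pm start Percussion Rehearsal → 1
6:30pm end Percussion Rehearsal → 0
7:30pm start Sectional Mixing → 1
9:00pm end Sectional Mixing → 0
Peak is 3, at 4:00pm (Chamber Run-through, Rhythm Block, Soloist Tracking).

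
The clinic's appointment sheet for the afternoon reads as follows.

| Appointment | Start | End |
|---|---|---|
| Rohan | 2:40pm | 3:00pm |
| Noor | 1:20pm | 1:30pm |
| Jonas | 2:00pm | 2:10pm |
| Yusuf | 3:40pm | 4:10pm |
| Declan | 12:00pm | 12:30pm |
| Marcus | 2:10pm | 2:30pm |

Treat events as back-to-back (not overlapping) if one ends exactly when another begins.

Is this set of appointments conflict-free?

Check each pair: they overlap iff neither finishes before the other starts.
Sorted by start: Declan, Noor, Jonas, Marcus, Rohan, Yusuf.
Noor starts after Declan ends, so Declan has no further overlaps.
Jonas starts after Noor ends, so Noor has no further overlaps.
Marcus starts exactly when Jonas ends (back-to-back, no overlap), so Jonas has no further overlaps.
Rohan starts after Marcus ends, so Marcus has no further overlaps.
Yusuf starts after Rohan ends.
Every pair is clear; the schedule has no overlaps.

Yes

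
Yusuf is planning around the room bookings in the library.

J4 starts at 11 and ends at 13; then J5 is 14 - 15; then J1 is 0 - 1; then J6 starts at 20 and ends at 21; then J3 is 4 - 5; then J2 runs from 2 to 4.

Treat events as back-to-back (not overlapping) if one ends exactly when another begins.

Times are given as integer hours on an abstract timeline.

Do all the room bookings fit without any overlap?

Sorted by start: J1, J2, J3, J4, J5, J6.
J2 starts after J1 ends; J1 is clear from here.
J3 starts exactly when J2 ends (back-to-back, no overlap); J2 is clear from here.
J4 starts after J3 ends; J3 is clear from here.
J5 starts after J4 ends; J4 is clear from here.
J6 starts after J5 ends.
Every pair is clear; the schedule has no overlaps.

Yes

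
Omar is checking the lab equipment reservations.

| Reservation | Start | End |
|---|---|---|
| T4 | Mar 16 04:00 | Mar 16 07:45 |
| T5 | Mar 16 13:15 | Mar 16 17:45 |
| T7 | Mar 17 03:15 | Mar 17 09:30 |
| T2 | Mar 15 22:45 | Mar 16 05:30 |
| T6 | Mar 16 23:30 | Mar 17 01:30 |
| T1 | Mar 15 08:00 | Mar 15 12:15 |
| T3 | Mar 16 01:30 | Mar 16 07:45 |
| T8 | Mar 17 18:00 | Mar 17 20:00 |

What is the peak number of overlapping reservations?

3

Sort all start/end points and keep a running count:
Mar 15 08:00 start T1 → 1
Mar 15 12:15 end T1 → 0
Mar 15 22:45 start T2 → 1
Mar 16 01:30 start T3 → 2
Mar 16 04:00 start T4 → 3
Mar 16 05:30 end T2 → 2
Mar 16 07:45 end T3 → 1
Mar 16 07:45 end T4 → 0
Mar 16 13:15 start T5 → 1
Mar 16 17:45 end T5 → 0
Mar 16 23:30 start T6 → 1
Mar 17 01:30 end T6 → 0
Mar 17 03:15 start T7 → 1
Mar 17 09:30 end T7 → 0
Mar 17 18:00 start T8 → 1
Mar 17 20:00 end T8 → 0
Peak is 3, at Mar 16 04:00 (T2, T3, T4).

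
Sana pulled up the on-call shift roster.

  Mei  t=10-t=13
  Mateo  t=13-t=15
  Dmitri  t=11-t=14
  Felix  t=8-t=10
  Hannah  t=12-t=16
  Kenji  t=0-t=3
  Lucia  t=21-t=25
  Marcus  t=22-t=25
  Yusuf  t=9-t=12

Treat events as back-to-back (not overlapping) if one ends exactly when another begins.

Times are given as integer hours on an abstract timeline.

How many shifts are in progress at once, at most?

Sweep the timeline, counting +1 at each start and −1 at each end (ends before starts at a tie):
t=0 start Kenji → 1
t=3 end Kenji → 0
t=8 start Felix → 1
t=9 start Yusuf → 2
t=10 end Felix → 1
t=10 start Mei → 2
t=11 start Dmitri → 3
t=12 end Yusuf → 2
t=12 start Hannah → 3
t=13 end Mei → 2
t=13 start Mateo → 3
t=14 end Dmitri → 2
t=15 end Mateo → 1
t=16 end Hannah → 0
t=21 start Lucia → 1
t=22 start Marcus → 2
t=25 end Lucia → 1
t=25 end Marcus → 0
Peak is 3, at t=11 (Dmitri, Mei, Yusuf).

3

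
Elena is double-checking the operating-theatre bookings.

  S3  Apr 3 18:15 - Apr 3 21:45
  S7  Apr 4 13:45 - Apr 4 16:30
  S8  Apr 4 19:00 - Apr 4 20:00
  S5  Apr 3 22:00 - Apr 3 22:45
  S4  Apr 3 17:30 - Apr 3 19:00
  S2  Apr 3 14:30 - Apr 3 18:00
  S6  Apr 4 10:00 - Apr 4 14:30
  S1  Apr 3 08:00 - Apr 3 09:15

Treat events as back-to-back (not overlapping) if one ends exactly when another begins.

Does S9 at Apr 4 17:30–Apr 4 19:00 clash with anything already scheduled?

S1: ends Apr 3 09:15 at or before S9 starts Apr 4 17:30 → clear.
S2: ends Apr 3 18:00 at or before S9 starts Apr 4 17:30 → clear.
S4: ends Apr 3 19:00 at or before S9 starts Apr 4 17:30 → clear.
S3: ends Apr 3 21:45 at or before S9 starts Apr 4 17:30 → clear.
S5: ends Apr 3 22:45 at or before S9 starts Apr 4 17:30 → clear.
S6: ends Apr 4 14:30 at or before S9 starts Apr 4 17:30 → clear.
S7: ends Apr 4 16:30 at or before S9 starts Apr 4 17:30 → clear.
S8: starts Apr 4 19:00 at or after S9 ends Apr 4 19:00 → clear.

No — it doesn't clash with anything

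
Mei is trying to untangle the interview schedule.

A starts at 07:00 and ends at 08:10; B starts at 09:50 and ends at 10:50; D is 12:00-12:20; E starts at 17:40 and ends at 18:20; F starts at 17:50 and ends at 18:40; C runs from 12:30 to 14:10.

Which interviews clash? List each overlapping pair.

E & F

Sorted by start: A, B, D, C, E, F.
B starts after A ends — done with A.
D starts after B ends — done with B.
C starts after D ends — done with D.
E starts after C ends — done with C.
F starts before E ends → E and F overlap.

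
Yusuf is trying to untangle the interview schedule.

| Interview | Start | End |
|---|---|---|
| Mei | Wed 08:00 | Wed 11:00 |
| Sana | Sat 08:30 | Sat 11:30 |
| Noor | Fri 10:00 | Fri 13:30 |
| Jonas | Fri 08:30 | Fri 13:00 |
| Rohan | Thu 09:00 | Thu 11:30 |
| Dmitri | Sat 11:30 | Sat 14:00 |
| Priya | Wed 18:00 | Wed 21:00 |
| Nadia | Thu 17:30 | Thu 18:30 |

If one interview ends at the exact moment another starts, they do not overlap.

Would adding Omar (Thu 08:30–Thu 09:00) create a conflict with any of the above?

No — it doesn't clash with anything

Mei: ends Wed 11:00 at or before Omar starts Thu 08:30 → clear.
Priya: ends Wed 21:00 at or before Omar starts Thu 08:30 → clear.
Rohan: starts Thu 09:00 at or after Omar ends Thu 09:00 → clear.
Nadia: starts Thu 17:30 at or after Omar ends Thu 09:00 → clear.
Jonas: starts Fri 08:30 at or after Omar ends Thu 09:00 → clear.
Noor: starts Fri 10:00 at or after Omar ends Thu 09:00 → clear.
Sana: starts Sat 08:30 at or after Omar ends Thu 09:00 → clear.
Dmitri: starts Sat 11:30 at or after Omar ends Thu 09:00 → clear.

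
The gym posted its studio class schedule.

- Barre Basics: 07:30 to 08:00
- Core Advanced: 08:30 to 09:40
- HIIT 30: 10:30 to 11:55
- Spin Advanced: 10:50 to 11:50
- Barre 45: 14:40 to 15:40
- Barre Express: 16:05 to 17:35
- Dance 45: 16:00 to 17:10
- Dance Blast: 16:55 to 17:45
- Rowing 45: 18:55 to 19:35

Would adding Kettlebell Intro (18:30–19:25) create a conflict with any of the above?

Yes — it overlaps Rowing 45

Barre Basics: ends 08:00 at or before Kettlebell Intro starts 18:30 → clear.
Core Advanced: ends 09:40 at or before Kettlebell Intro starts 18:30 → clear.
HIIT 30: ends 11:55 at or before Kettlebell Intro starts 18:30 → clear.
Spin Advanced: ends 11:50 at or before Kettlebell Intro starts 18:30 → clear.
Barre 45: ends 15:40 at or before Kettlebell Intro starts 18:30 → clear.
Dance 45: ends 17:10 at or before Kettlebell Intro starts 18:30 → clear.
Barre Express: ends 17:35 at or before Kettlebell Intro starts 18:30 → clear.
Dance Blast: ends 17:45 at or before Kettlebell Intro starts 18:30 → clear.
Rowing 45: starts 18:55 before Kettlebell Intro ends 19:25, and ends 19:35 after Kettlebell Intro starts 18:30 → overlap.
Kettlebell Intro overlaps Rowing 45.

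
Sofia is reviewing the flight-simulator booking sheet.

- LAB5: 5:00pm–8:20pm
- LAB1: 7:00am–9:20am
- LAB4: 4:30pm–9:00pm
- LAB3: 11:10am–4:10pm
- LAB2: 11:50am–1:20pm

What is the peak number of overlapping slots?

2

Sort all start/end points and keep a running count:
7:00am start LAB1 → 1
9:20am end LAB1 → 0
11:10am start LAB3 → 1
11:50am start LAB2 → 2
1:20pm end LAB2 → 1
4:10pm end LAB3 → 0
4:30pm start LAB4 → 1
5:00pm start LAB5 → 2
8:20pm end LAB5 → 1
9:00pm end LAB4 → 0
Peak is 2, at 11:50am (LAB2, LAB3).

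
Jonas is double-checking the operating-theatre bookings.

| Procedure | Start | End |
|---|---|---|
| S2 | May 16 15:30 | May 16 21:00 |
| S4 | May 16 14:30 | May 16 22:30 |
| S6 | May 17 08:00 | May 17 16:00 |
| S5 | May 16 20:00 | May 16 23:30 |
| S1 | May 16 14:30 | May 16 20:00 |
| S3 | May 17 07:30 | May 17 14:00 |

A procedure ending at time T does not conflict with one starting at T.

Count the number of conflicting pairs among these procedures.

6

Check each pair: they overlap iff neither finishes before the other starts.
Sorted by start: S1, S4, S2, S5, S3, S6.
S4 starts before S1 ends → S1 and S4 overlap.
S2 starts before S1 ends → S1 and S2 overlap.
S5 starts exactly when S1 ends (back-to-back, no overlap), so nothing later overlaps S1 either.
S2 starts before S4 ends → S4 and S2 overlap.
S5 starts before S4 ends → S4 and S5 overlap.
S3 starts after S4 ends, so nothing later overlaps S4 either.
S5 starts before S2 ends → S2 and S5 overlap.
S3 starts after S2 ends, so nothing later overlaps S2 either.
S3 starts after S5 ends, so nothing later overlaps S5 either.
S6 starts before S3 ends → S3 and S6 overlap.
Overlapping pairs: S1 & S2, S1 & S4, S2 & S4, S2 & S5, S3 & S6, S4 & S5 — 6 in total.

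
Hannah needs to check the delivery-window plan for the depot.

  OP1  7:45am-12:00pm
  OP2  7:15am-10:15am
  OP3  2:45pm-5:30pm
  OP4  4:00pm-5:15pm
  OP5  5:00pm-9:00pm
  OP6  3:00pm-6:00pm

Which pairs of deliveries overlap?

Two intervals overlap when each starts before the other ends.
Sorted by start: OP2, OP1, OP3, OP6, OP4, OP5.
OP1 starts before OP2 ends → OP2 and OP1 overlap.
OP3 starts after OP2 ends — done with OP2.
OP3 starts after OP1 ends — done with OP1.
OP6 starts before OP3 ends → OP3 and OP6 overlap.
OP4 starts before OP3 ends → OP3 and OP4 overlap.
OP5 starts before OP3 ends → OP3 and OP5 overlap.
OP4 starts before OP6 ends → OP6 and OP4 overlap.
OP5 starts before OP6 ends → OP6 and OP5 overlap.
OP5 starts before OP4 ends → OP4 and OP5 overlap.

OP1 & OP2, OP3 & OP4, OP3 & OP5, OP3 & OP6, OP4 & OP5, OP4 & OP6, OP5 & OP6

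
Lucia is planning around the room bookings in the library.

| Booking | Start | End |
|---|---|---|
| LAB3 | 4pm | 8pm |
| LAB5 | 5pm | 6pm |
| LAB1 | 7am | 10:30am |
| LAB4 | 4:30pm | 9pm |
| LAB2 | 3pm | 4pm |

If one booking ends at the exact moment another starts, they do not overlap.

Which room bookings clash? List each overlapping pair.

Sorted by start: LAB1, LAB2, LAB3, LAB4, LAB5.
LAB2 starts after LAB1 ends — done with LAB1.
LAB3 starts exactly when LAB2 ends (back-to-back, no overlap) — done with LAB2.
LAB4 starts before LAB3 ends → LAB3 and LAB4 overlap.
LAB5 starts before LAB3 ends → LAB3 and LAB5 overlap.
LAB5 starts before LAB4 ends → LAB4 and LAB5 overlap.

LAB3 & LAB4, LAB3 & LAB5, LAB4 & LAB5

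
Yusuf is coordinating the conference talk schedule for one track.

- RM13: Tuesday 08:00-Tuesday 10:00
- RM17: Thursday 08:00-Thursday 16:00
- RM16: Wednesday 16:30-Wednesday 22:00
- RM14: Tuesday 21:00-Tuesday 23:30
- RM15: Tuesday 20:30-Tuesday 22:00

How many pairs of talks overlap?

Two intervals overlap when each starts before the other ends.
Sorted by start: RM13, RM15, RM14, RM16, RM17.
RM15 starts after RM13 ends; RM13 is clear from here.
RM14 starts before RM15 ends → RM15 and RM14 overlap.
RM16 starts after RM15 ends; RM15 is clear from here.
RM16 starts after RM14 ends; RM14 is clear from here.
RM17 starts after RM16 ends.
Overlapping pairs: RM14 & RM15 — 1 in total.

1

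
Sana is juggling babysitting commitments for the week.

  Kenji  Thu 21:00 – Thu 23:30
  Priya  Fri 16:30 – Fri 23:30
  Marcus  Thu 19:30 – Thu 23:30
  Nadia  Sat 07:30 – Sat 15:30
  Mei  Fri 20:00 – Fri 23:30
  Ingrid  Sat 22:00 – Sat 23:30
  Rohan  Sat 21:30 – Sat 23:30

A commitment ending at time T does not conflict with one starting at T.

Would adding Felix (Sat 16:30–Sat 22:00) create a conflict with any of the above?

Yes — it overlaps Rohan

Marcus: ends Thu 23:30 at or before Felix starts Sat 16:30 → clear.
Kenji: ends Thu 23:30 at or before Felix starts Sat 16:30 → clear.
Priya: ends Fri 23:30 at or before Felix starts Sat 16:30 → clear.
Mei: ends Fri 23:30 at or before Felix starts Sat 16:30 → clear.
Nadia: ends Sat 15:30 at or before Felix starts Sat 16:30 → clear.
Rohan: starts Sat 21:30 before Felix ends Sat 22:00, and ends Sat 23:30 after Felix starts Sat 16:30 → overlap.
Ingrid: starts Sat 22:00 at or after Felix ends Sat 22:00 → clear.
Felix overlaps Rohan.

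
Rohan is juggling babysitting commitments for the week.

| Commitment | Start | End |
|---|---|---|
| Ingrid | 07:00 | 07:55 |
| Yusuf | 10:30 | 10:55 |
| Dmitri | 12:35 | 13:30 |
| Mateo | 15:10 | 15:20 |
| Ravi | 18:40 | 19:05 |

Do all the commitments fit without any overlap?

Yes

Sorted by start: Ingrid, Yusuf, Dmitri, Mateo, Ravi.
Yusuf starts after Ingrid ends, so Ingrid has no further overlaps.
Dmitri starts after Yusuf ends, so Yusuf has no further overlaps.
Mateo starts after Dmitri ends, so Dmitri has no further overlaps.
Ravi starts after Mateo ends.
Every pair is clear; the schedule has no overlaps.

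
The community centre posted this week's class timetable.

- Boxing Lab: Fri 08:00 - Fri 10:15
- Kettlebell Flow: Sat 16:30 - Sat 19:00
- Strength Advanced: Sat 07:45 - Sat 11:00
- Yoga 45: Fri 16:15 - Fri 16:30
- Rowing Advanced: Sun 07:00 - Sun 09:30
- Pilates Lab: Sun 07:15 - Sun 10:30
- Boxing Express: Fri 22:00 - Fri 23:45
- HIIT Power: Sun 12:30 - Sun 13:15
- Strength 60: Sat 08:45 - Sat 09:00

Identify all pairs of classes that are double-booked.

Pilates Lab & Rowing Advanced, Strength 60 & Strength Advanced

Sorted by start: Boxing Lab, Yoga 45, Boxing Express, Strength Advanced, Strength 60, Kettlebell Flow, Rowing Advanced, Pilates Lab, HIIT Power.
Yoga 45 starts after Boxing Lab ends, so nothing later overlaps Boxing Lab either.
Boxing Express starts after Yoga 45 ends, so nothing later overlaps Yoga 45 either.
Strength Advanced starts after Boxing Express ends, so nothing later overlaps Boxing Express either.
Strength 60 starts before Strength Advanced ends → Strength Advanced and Strength 60 overlap.
Kettlebell Flow starts after Strength Advanced ends, so nothing later overlaps Strength Advanced either.
Kettlebell Flow starts after Strength 60 ends, so nothing later overlaps Strength 60 either.
Rowing Advanced starts after Kettlebell Flow ends, so nothing later overlaps Kettlebell Flow either.
Pilates Lab starts before Rowing Advanced ends → Rowing Advanced and Pilates Lab overlap.
HIIT Power starts after Rowing Advanced ends.
HIIT Power starts after Pilates Lab ends.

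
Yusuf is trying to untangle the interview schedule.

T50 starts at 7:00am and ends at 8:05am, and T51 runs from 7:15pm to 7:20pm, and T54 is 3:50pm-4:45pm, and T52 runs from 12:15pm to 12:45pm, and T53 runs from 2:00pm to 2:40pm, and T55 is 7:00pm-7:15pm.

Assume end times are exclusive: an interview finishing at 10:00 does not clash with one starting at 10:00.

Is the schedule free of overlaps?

Sorted by start: T50, T52, T53, T54, T55, T51.
T52 starts after T50 ends; T50 is clear from here.
T53 starts after T52 ends; T52 is clear from here.
T54 starts after T53 ends; T53 is clear from here.
T55 starts after T54 ends; T54 is clear from here.
T51 starts exactly when T55 ends (back-to-back, no overlap).
Every pair is clear; the schedule has no overlaps.

Yes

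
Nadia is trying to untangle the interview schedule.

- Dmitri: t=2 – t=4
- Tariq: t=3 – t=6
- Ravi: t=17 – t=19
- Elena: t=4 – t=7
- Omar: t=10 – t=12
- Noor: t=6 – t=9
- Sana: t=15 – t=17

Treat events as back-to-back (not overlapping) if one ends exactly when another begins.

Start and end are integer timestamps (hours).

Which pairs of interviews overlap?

Check each pair: they overlap iff neither finishes before the other starts.
Sorted by start: Dmitri, Tariq, Elena, Noor, Omar, Sana, Ravi.
Tariq starts before Dmitri ends → Dmitri and Tariq overlap.
Elena starts exactly when Dmitri ends (back-to-back, no overlap), so nothing later overlaps Dmitri either.
Elena starts before Tariq ends → Tariq and Elena overlap.
Noor starts exactly when Tariq ends (back-to-back, no overlap), so nothing later overlaps Tariq either.
Noor starts before Elena ends → Elena and Noor overlap.
Omar starts after Elena ends, so nothing later overlaps Elena either.
Omar starts after Noor ends, so nothing later overlaps Noor either.
Sana starts after Omar ends, so nothing later overlaps Omar either.
Ravi starts exactly when Sana ends (back-to-back, no overlap).

Dmitri & Tariq, Elena & Noor, Elena & Tariq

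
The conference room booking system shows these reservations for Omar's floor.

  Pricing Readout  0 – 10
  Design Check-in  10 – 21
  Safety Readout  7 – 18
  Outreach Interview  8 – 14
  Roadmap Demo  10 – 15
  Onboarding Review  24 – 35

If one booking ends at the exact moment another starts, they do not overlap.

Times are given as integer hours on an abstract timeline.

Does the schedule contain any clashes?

Sorted by start: Pricing Readout, Safety Readout, Outreach Interview, Design Check-in, Roadmap Demo, Onboarding Review.
Safety Readout starts before Pricing Readout ends → Pricing Readout and Safety Readout overlap.
That's a conflict, so the schedule is not conflict-free.

Yes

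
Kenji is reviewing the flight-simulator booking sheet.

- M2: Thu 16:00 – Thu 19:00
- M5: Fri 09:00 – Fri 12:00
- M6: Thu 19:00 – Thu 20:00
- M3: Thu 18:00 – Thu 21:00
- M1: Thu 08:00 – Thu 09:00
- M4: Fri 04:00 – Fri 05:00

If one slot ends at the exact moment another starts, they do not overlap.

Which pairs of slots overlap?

Sorted by start: M1, M2, M3, M6, M4, M5.
M2 starts after M1 ends, so M1 has no further overlaps.
M3 starts before M2 ends → M2 and M3 overlap.
M6 starts exactly when M2 ends (back-to-back, no overlap), so M2 has no further overlaps.
M6 starts before M3 ends → M3 and M6 overlap.
M4 starts after M3 ends, so M3 has no further overlaps.
M4 starts after M6 ends, so M6 has no further overlaps.
M5 starts after M4 ends.

M2 & M3, M3 & M6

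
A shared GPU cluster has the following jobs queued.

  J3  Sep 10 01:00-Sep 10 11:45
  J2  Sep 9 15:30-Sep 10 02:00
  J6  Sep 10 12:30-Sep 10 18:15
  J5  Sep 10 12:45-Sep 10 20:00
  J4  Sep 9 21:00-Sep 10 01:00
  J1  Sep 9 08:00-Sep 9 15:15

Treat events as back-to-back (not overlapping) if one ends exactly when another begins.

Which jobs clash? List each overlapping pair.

J2 & J3, J2 & J4, J5 & J6

Check each pair: they overlap iff neither finishes before the other starts.
Sorted by start: J1, J2, J4, J3, J6, J5.
J2 starts after J1 ends; J1 is clear from here.
J4 starts before J2 ends → J2 and J4 overlap.
J3 starts before J2 ends → J2 and J3 overlap.
J6 starts after J2 ends; J2 is clear from here.
J3 starts exactly when J4 ends (back-to-back, no overlap); J4 is clear from here.
J6 starts after J3 ends; J3 is clear from here.
J5 starts before J6 ends → J6 and J5 overlap.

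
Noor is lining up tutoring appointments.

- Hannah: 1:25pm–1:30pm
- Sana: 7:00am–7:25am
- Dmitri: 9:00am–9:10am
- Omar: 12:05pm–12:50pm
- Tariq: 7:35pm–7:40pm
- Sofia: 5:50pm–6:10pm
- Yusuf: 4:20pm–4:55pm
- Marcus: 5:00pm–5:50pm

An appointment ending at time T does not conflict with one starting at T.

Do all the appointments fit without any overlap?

Two intervals overlap when each starts before the other ends.
Sorted by start: Sana, Dmitri, Omar, Hannah, Yusuf, Marcus, Sofia, Tariq.
Dmitri starts after Sana ends, so Sana has no further overlaps.
Omar starts after Dmitri ends, so Dmitri has no further overlaps.
Hannah starts after Omar ends, so Omar has no further overlaps.
Yusuf starts after Hannah ends, so Hannah has no further overlaps.
Marcus starts after Yusuf ends, so Yusuf has no further overlaps.
Sofia starts exactly when Marcus ends (back-to-back, no overlap), so Marcus has no further overlaps.
Tariq starts after Sofia ends.
Every pair is clear; the schedule has no overlaps.

Yes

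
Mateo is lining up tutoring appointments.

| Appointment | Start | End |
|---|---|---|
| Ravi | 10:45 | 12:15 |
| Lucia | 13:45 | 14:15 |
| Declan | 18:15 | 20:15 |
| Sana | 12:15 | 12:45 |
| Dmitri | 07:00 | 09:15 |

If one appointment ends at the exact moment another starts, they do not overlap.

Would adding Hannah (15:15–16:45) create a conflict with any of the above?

Dmitri: ends 09:15 at or before Hannah starts 15:15 → clear.
Ravi: ends 12:15 at or before Hannah starts 15:15 → clear.
Sana: ends 12:45 at or before Hannah starts 15:15 → clear.
Lucia: ends 14:15 at or before Hannah starts 15:15 → clear.
Declan: starts 18:15 at or after Hannah ends 16:45 → clear.

No — it doesn't clash with anything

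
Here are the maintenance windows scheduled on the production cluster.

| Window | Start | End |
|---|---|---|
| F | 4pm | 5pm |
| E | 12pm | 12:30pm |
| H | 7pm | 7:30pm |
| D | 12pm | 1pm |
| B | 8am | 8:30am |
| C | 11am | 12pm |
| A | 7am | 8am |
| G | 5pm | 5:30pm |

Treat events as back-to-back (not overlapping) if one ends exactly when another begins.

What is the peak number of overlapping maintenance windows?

2

Sort all start/end points and keep a running count:
7am start A → 1
8am end A → 0
8am start B → 1
8:30am end B → 0
11am start C → 1
12pm end C → 0
12pm start D → 1
12pm start E → 2
12:30pm end E → 1
1pm end D → 0
4pm start F → 1
5pm end F → 0
5pm start G → 1
5:30pm end G → 0
7pm start H → 1
7:30pm end H → 0
Peak is 2, at 12pm (D, E).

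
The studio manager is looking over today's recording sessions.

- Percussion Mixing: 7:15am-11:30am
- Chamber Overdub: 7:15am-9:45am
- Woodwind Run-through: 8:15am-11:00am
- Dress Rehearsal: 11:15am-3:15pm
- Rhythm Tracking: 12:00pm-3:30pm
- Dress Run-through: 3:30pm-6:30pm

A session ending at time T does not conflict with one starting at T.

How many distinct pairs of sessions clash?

Sorted by start: Percussion Mixing, Chamber Overdub, Woodwind Run-through, Dress Rehearsal, Rhythm Tracking, Dress Run-through.
Chamber Overdub starts before Percussion Mixing ends → Percussion Mixing and Chamber Overdub overlap.
Woodwind Run-through starts before Percussion Mixing ends → Percussion Mixing and Woodwind Run-through overlap.
Dress Rehearsal starts before Percussion Mixing ends → Percussion Mixing and Dress Rehearsal overlap.
Rhythm Tracking starts after Percussion Mixing ends, so nothing later overlaps Percussion Mixing either.
Woodwind Run-through starts before Chamber Overdub ends → Chamber Overdub and Woodwind Run-through overlap.
Dress Rehearsal starts after Chamber Overdub ends, so nothing later overlaps Chamber Overdub either.
Dress Rehearsal starts after Woodwind Run-through ends, so nothing later overlaps Woodwind Run-through either.
Rhythm Tracking starts before Dress Rehearsal ends → Dress Rehearsal and Rhythm Tracking overlap.
Dress Run-through starts after Dress Rehearsal ends.
Dress Run-through starts exactly when Rhythm Tracking ends (back-to-back, no overlap).
Overlapping pairs: Chamber Overdub & Percussion Mixing, Chamber Overdub & Woodwind Run-through, Dress Rehearsal & Percussion Mixing, Dress Rehearsal & Rhythm Tracking, Percussion Mixing & Woodwind Run-through — 5 in total.

5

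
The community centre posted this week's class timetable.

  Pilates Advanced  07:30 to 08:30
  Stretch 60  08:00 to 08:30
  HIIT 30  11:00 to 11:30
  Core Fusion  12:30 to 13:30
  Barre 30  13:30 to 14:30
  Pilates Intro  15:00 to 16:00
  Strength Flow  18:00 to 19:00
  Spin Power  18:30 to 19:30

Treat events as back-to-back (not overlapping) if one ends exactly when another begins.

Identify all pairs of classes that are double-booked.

Pilates Advanced & Stretch 60, Spin Power & Strength Flow

Sorted by start: Pilates Advanced, Stretch 60, HIIT 30, Core Fusion, Barre 30, Pilates Intro, Strength Flow, Spin Power.
Stretch 60 starts before Pilates Advanced ends → Pilates Advanced and Stretch 60 overlap.
HIIT 30 starts after Pilates Advanced ends; Pilates Advanced is clear from here.
HIIT 30 starts after Stretch 60 ends; Stretch 60 is clear from here.
Core Fusion starts after HIIT 30 ends; HIIT 30 is clear from here.
Barre 30 starts exactly when Core Fusion ends (back-to-back, no overlap); Core Fusion is clear from here.
Pilates Intro starts after Barre 30 ends; Barre 30 is clear from here.
Strength Flow starts after Pilates Intro ends; Pilates Intro is clear from here.
Spin Power starts before Strength Flow ends → Strength Flow and Spin Power overlap.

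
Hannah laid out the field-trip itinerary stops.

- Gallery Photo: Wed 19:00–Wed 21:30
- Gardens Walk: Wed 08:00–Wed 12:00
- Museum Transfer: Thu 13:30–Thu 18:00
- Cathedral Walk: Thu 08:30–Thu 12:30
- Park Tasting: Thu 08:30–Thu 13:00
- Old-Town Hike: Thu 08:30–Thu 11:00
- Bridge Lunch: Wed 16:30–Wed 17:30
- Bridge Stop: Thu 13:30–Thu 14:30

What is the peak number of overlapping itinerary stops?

Walk through starts and ends in time order (an end at T is processed before a start at T):
Wed 08:00 start Gardens Walk → 1
Wed 12:00 end Gardens Walk → 0
Wed 16:30 start Bridge Lunch → 1
Wed 17:30 end Bridge Lunch → 0
Wed 19:00 start Gallery Photo → 1
Wed 21:30 end Gallery Photo → 0
Thu 08:30 start Cathedral Walk → 1
Thu 08:30 start Old-Town Hike → 2
Thu 08:30 start Park Tasting → 3
Thu 11:00 end Old-Town Hike → 2
Thu 12:30 end Cathedral Walk → 1
Thu 13:00 end Park Tasting → 0
Thu 13:30 start Bridge Stop → 1
Thu 13:30 start Museum Transfer → 2
Thu 14:30 end Bridge Stop → 1
Thu 18:00 end Museum Transfer → 0
Peak is 3, at Thu 08:30 (Cathedral Walk, Old-Town Hike, Park Tasting).

3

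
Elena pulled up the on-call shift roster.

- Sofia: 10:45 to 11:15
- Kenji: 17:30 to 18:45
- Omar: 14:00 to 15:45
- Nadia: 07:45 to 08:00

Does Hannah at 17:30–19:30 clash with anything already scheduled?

Nadia: ends 08:00 at or before Hannah starts 17:30 → clear.
Sofia: ends 11:15 at or before Hannah starts 17:30 → clear.
Omar: ends 15:45 at or before Hannah starts 17:30 → clear.
Kenji: starts 17:30 before Hannah ends 19:30, and ends 18:45 after Hannah starts 17:30 → overlap.
Hannah overlaps Kenji.

Yes — it overlaps Kenji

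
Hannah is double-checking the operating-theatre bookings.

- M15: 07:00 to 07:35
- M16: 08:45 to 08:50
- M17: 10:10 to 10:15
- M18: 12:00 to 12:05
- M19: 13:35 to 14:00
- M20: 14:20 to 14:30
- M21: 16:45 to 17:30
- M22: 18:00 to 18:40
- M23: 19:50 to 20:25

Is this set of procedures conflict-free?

Yes

Sorted by start: M15, M16, M17, M18, M19, M20, M21, M22, M23.
M16 starts after M15 ends, so M15 has no further overlaps.
M17 starts after M16 ends, so M16 has no further overlaps.
M18 starts after M17 ends, so M17 has no further overlaps.
M19 starts after M18 ends, so M18 has no further overlaps.
M20 starts after M19 ends, so M19 has no further overlaps.
M21 starts after M20 ends, so M20 has no further overlaps.
M22 starts after M21 ends, so M21 has no further overlaps.
M23 starts after M22 ends.
Every pair is clear; the schedule has no overlaps.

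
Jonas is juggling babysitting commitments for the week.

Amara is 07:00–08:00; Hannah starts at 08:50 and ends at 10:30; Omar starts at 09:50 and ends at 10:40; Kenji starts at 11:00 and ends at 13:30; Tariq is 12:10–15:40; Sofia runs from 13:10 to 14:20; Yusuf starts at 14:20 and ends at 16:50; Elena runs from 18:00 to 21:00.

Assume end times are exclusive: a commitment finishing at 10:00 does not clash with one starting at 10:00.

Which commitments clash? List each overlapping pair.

Sorted by start: Amara, Hannah, Omar, Kenji, Tariq, Sofia, Yusuf, Elena.
Hannah starts after Amara ends, so nothing later overlaps Amara either.
Omar starts before Hannah ends → Hannah and Omar overlap.
Kenji starts after Hannah ends, so nothing later overlaps Hannah either.
Kenji starts after Omar ends, so nothing later overlaps Omar either.
Tariq starts before Kenji ends → Kenji and Tariq overlap.
Sofia starts before Kenji ends → Kenji and Sofia overlap.
Yusuf starts after Kenji ends, so nothing later overlaps Kenji either.
Sofia starts before Tariq ends → Tariq and Sofia overlap.
Yusuf starts before Tariq ends → Tariq and Yusuf overlap.
Elena starts after Tariq ends.
Yusuf starts exactly when Sofia ends (back-to-back, no overlap), so nothing later overlaps Sofia either.
Elena starts after Yusuf ends.

Hannah & Omar, Kenji & Sofia, Kenji & Tariq, Sofia & Tariq, Tariq & Yusuf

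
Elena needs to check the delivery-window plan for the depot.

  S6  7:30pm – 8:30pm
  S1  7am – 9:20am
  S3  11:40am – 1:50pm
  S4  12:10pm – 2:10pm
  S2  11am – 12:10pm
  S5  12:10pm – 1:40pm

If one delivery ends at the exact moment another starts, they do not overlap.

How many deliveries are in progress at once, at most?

3

Sweep the timeline, counting +1 at each start and −1 at each end (ends before starts at a tie):
7am start S1 → 1
9:20am end S1 → 0
11am start S2 → 1
11:40am start S3 → 2
12:10pm end S2 → 1
12:10pm start S4 → 2
12:10pm start S5 → 3
1:40pm end S5 → 2
1:50pm end S3 → 1
2:10pm end S4 → 0
7:30pm start S6 → 1
8:30pm end S6 → 0
Peak is 3, at 12:10pm (S3, S4, S5).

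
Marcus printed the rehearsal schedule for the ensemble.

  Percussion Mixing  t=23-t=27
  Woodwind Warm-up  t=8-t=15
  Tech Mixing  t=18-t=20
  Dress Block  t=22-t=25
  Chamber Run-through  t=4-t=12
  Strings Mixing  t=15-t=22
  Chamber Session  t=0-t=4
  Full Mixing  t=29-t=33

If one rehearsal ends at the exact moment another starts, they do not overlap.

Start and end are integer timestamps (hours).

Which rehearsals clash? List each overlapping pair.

Sorted by start: Chamber Session, Chamber Run-through, Woodwind Warm-up, Strings Mixing, Tech Mixing, Dress Block, Percussion Mixing, Full Mixing.
Chamber Run-through starts exactly when Chamber Session ends (back-to-back, no overlap), so nothing later overlaps Chamber Session either.
Woodwind Warm-up starts before Chamber Run-through ends → Chamber Run-through and Woodwind Warm-up overlap.
Strings Mixing starts after Chamber Run-through ends, so nothing later overlaps Chamber Run-through either.
Strings Mixing starts exactly when Woodwind Warm-up ends (back-to-back, no overlap), so nothing later overlaps Woodwind Warm-up either.
Tech Mixing starts before Strings Mixing ends → Strings Mixing and Tech Mixing overlap.
Dress Block starts exactly when Strings Mixing ends (back-to-back, no overlap), so nothing later overlaps Strings Mixing either.
Dress Block starts after Tech Mixing ends, so nothing later overlaps Tech Mixing either.
Percussion Mixing starts before Dress Block ends → Dress Block and Percussion Mixing overlap.
Full Mixing starts after Dress Block ends.
Full Mixing starts after Percussion Mixing ends.

Chamber Run-through & Woodwind Warm-up, Dress Block & Percussion Mixing, Strings Mixing & Tech Mixing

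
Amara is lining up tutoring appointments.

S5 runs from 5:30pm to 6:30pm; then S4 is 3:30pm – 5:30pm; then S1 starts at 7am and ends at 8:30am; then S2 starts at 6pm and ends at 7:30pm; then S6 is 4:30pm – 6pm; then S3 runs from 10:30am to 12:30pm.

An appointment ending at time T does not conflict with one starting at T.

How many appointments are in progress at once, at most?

Sort all start/end points and keep a running count:
7am start S1 → 1
8:30am end S1 → 0
10:30am start S3 → 1
12:30pm end S3 → 0
3:30pm start S4 → 1
4:30pm start S6 → 2
5:30pm end S4 → 1
5:30pm start S5 → 2
6pm end S6 → 1
6pm start S2 → 2
6:30pm end S5 → 1
7:30pm end S2 → 0
Peak is 2, at 4:30pm (S4, S6).

2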